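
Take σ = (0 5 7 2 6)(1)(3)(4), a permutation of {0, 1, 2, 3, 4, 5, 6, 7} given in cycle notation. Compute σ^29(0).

6

0 lies in the 5-cycle (0 5 7 2 6).
Since the cycle has length 5, σ^29 acts on it the same as σ^4 (29 mod 5 = 4).
Advancing 4 steps from 0: 0 → 5 → 7 → 2 → 6.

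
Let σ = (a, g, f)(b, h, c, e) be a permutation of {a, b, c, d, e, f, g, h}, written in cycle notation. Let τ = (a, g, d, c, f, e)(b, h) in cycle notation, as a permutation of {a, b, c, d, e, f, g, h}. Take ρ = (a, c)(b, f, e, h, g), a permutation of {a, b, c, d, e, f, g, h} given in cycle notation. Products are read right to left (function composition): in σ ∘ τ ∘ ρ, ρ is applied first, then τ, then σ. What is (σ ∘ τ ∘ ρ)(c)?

f

Chase c: ρ(c) = a; τ(a) = g; σ(g) = f. Hence (σ ∘ τ ∘ ρ)(c) = f.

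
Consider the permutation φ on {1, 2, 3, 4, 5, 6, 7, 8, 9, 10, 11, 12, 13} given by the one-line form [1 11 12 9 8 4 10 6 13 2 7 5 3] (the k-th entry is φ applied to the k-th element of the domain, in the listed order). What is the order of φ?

8

Decomposing into disjoint cycles gives cycle lengths 8, 4, 1.
Since disjoint cycles commute, ord(φ) = lcm(8, 4) = 8.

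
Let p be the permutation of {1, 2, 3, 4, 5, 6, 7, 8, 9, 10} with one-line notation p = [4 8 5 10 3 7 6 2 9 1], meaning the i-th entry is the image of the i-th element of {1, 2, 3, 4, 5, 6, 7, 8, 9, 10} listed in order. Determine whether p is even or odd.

In disjoint-cycle form the cycle lengths are 3, 2, 2, 2, 1.
A cycle is odd iff its length is even; p has 3 even-length cycles, so sgn(p) = (−1)^3 and p is odd.

odd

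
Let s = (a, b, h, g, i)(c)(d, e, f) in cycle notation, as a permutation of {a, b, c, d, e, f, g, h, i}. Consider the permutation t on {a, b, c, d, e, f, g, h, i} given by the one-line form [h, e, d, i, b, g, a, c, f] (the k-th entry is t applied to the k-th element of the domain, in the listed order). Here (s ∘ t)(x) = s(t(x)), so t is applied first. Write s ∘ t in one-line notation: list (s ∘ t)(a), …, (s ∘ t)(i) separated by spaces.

For each element, apply t then s: a → h → g; b → e → f; c → d → e; d → i → a; e → b → h; f → g → i; g → a → b; h → c → c; i → f → d.
Collecting the images, s ∘ t = [g f e a h i b c d].

g f e a h i b c d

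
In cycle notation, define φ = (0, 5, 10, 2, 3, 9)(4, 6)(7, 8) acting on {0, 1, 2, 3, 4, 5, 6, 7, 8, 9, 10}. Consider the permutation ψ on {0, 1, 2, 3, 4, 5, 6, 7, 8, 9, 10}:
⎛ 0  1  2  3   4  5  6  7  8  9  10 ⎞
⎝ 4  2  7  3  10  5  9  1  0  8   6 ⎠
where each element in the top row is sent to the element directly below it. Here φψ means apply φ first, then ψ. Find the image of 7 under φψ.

First apply φ: φ(7) = 8, then ψ(8) = 0. Thus (φψ)(7) = 0.

0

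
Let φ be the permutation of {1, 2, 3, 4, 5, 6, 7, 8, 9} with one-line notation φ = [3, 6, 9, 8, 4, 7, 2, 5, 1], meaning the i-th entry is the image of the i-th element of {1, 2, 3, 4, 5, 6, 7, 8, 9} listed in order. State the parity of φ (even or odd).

even

In disjoint-cycle form the cycle lengths are 3, 3, 3.
A cycle of length ℓ contributes ℓ−1 transpositions, so φ is a product of 2 + 2 + 2 = 6 transpositions — even.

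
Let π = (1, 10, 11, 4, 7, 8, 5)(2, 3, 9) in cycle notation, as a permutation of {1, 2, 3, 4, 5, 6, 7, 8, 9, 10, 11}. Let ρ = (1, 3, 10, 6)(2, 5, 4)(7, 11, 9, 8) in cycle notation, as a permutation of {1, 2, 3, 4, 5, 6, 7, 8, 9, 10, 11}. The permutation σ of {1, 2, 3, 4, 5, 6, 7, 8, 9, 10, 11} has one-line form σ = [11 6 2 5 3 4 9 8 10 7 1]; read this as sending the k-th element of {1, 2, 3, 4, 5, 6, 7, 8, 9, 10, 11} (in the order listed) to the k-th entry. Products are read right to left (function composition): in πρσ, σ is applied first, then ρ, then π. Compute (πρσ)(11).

9

Chase 11: σ(11) = 1; ρ(1) = 3; π(3) = 9. Hence (πρσ)(11) = 9.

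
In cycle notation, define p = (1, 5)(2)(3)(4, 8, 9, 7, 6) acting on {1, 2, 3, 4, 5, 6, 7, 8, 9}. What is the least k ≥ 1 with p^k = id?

The disjoint cycles have lengths 5, 2, 1, 1.
The order of p is the least common multiple of its cycle lengths: lcm(5, 2) = 10.

10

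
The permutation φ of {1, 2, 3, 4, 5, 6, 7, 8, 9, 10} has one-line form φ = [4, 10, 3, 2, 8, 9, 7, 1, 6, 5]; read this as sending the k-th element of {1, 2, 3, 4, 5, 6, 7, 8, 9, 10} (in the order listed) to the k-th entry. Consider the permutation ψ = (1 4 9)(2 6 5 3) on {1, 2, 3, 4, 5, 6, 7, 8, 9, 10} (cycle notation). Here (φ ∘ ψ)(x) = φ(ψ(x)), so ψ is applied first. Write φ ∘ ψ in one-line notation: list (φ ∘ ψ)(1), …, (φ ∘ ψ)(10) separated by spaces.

2 9 10 6 3 8 7 1 4 5

(φ ∘ ψ)(x) = φ(ψ(x)). Computing each image: φ(ψ(1)) = φ(4) = 2, φ(ψ(2)) = φ(6) = 9, φ(ψ(3)) = φ(2) = 10, φ(ψ(4)) = φ(9) = 6, φ(ψ(5)) = φ(3) = 3, φ(ψ(6)) = φ(5) = 8, φ(ψ(7)) = φ(7) = 7, φ(ψ(8)) = φ(8) = 1, φ(ψ(9)) = φ(1) = 4, φ(ψ(10)) = φ(10) = 5.
Hence φ ∘ ψ = [2 9 10 6 3 8 7 1 4 5].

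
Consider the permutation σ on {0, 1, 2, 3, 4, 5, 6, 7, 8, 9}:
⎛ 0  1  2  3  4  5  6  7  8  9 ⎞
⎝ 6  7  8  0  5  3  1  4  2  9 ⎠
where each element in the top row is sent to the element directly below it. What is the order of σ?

Decomposing into disjoint cycles gives cycle lengths 7, 2, 1.
Since disjoint cycles commute, ord(σ) = lcm(7, 2) = 14.

14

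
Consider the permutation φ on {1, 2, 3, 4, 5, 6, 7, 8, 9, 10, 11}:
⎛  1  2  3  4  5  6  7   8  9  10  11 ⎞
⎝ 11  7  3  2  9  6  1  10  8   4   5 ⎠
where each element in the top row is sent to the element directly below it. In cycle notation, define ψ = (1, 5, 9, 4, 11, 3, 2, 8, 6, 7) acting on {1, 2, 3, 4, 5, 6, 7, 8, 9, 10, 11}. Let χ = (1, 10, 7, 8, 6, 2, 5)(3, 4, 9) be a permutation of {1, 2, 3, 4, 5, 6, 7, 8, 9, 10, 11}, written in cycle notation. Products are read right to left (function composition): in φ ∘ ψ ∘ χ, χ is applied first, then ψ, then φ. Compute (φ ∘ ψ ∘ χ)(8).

Apply the permutations in order: χ(8) = 6, then ψ(6) = 7, then φ(7) = 1. So (φ ∘ ψ ∘ χ)(8) = 1.

1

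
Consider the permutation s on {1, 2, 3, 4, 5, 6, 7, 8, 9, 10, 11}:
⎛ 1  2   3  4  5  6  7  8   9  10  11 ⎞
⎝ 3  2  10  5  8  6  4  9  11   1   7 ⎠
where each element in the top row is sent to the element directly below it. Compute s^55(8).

9

Tracing 8 → 9 → … returns to 8 after 6 steps, so 8 lies in a 6-cycle (4, 5, 8, 9, 11, 7).
On a 6-cycle, s^6 is the identity, so s^55 = s^1 there (55 ≡ 1 mod 6).
Advancing 1 step from 8: 8 → 9.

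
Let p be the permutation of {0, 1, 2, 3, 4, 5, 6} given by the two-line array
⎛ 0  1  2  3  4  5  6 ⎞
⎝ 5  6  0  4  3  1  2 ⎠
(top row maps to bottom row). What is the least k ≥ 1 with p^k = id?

Writing p as disjoint cycles, the cycle lengths are 5, 2.
The order is lcm(5, 2) = 10.

10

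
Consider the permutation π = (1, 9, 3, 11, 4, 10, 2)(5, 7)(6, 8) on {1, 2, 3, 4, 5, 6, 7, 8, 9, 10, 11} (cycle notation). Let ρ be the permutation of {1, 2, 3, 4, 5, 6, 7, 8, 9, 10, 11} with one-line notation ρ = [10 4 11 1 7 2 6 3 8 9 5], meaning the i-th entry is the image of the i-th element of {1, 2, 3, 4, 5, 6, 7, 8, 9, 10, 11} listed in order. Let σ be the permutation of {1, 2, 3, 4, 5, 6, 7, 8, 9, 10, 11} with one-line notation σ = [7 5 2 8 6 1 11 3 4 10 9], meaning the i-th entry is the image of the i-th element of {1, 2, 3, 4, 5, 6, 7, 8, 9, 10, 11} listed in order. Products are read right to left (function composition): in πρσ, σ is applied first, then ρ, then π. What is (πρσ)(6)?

(πρσ)(6) = π(ρ(σ(6))). σ(6) = 1, then ρ(1) = 10, then π(10) = 2, so the result is 2.

2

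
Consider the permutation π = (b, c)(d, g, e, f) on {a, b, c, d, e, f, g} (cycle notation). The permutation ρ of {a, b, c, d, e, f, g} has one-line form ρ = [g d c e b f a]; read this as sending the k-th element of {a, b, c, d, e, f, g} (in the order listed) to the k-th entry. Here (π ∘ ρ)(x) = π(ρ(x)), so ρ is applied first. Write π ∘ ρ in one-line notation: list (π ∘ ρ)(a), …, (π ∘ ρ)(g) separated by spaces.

e g b f c d a

Chase each element through ρ then π: a → g → e; b → d → g; c → c → b; d → e → f; e → b → c; f → f → d; g → a → a.
Collecting the images, π ∘ ρ = [e g b f c d a].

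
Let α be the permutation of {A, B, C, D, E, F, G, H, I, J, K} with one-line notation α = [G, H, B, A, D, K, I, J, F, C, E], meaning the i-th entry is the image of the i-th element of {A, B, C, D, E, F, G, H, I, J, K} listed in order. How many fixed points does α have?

No element satisfies α(x) = x, so there are 0 fixed points.

0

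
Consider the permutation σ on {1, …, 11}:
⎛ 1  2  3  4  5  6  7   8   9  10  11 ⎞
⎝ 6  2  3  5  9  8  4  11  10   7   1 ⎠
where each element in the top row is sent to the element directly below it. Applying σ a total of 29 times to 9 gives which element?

5

Tracing 9 → 10 → … returns to 9 after 5 steps, so 9 lies in a 5-cycle (4, 5, 9, 10, 7).
Since the cycle has length 5, σ^29 acts on it the same as σ^4 (29 mod 5 = 4).
Advancing 4 steps from 9: 9 → 10 → 7 → 4 → 5.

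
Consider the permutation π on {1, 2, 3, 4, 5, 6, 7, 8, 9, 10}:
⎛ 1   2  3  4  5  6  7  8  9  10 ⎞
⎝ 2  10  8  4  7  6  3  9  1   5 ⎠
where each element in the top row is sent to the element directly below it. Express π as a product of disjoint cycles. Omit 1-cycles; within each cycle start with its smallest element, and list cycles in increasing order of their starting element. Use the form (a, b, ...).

Start at 1 and follow images: 1 → 2 → 10 → 5 → 7 → 3 → 8 → 9 → 1, giving the cycle (1, 2, 10, 5, 7, 3, 8, 9).
Repeating from the next unused element and collecting all non-trivial cycles gives (1, 2, 10, 5, 7, 3, 8, 9).

(1, 2, 10, 5, 7, 3, 8, 9)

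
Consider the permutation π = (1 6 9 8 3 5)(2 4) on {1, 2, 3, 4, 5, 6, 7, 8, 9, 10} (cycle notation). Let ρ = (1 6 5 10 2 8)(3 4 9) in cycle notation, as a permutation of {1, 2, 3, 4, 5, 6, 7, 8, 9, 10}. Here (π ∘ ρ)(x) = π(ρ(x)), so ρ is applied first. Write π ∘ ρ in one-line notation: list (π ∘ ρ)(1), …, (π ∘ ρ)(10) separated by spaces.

For each element, apply ρ then π: 1 → 6 → 9; 2 → 8 → 3; 3 → 4 → 2; 4 → 9 → 8; 5 → 10 → 10; 6 → 5 → 1; 7 → 7 → 7; 8 → 1 → 6; 9 → 3 → 5; 10 → 2 → 4.
So π ∘ ρ in one-line form is 9 3 2 8 10 1 7 6 5 4.

9 3 2 8 10 1 7 6 5 4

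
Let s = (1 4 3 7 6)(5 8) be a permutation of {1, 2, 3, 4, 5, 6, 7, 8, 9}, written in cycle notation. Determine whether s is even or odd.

odd

The cycle lengths are 5, 2, 1, 1.
A cycle is odd iff its length is even; s has 1 even-length cycle, so sgn(s) = (−1)^1 and s is odd.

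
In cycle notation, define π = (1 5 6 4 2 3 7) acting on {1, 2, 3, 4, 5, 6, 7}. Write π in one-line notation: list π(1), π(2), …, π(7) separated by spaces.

Each element maps to the next entry in its cycle (wrapping to the front): 1↦5, 2↦3, 3↦7, 4↦2, 5↦6, 6↦4, 7↦1.
Listing these in domain order gives 5 3 7 2 6 4 1.

5 3 7 2 6 4 1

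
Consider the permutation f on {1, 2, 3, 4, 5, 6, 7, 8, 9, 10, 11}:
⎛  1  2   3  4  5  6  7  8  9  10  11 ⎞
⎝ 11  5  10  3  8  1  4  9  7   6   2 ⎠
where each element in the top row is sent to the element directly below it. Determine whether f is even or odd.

even

In disjoint-cycle form the cycle lengths are 11.
A cycle of length ℓ contributes ℓ−1 transpositions, so f is a product of 10 transpositions — even.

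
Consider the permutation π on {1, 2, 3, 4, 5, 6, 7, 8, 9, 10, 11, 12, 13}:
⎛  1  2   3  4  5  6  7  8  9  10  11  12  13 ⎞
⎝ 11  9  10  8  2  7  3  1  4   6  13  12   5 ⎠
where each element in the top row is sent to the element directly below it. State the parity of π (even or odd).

even

In disjoint-cycle form the cycle lengths are 8, 4, 1.
A cycle of length ℓ contributes ℓ−1 transpositions, so π is a product of 7 + 3 = 10 transpositions — even.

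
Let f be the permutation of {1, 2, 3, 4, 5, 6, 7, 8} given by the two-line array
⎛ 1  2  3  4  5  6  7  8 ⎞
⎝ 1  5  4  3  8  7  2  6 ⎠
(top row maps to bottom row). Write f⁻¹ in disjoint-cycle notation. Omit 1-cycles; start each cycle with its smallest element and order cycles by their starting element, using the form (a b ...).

First write f in disjoint cycles: (2 5 8 6 7)(3 4).
The inverse reverses every cycle; in canonical form, f⁻¹ = (2 7 6 8 5)(3 4).

(2 7 6 8 5)(3 4)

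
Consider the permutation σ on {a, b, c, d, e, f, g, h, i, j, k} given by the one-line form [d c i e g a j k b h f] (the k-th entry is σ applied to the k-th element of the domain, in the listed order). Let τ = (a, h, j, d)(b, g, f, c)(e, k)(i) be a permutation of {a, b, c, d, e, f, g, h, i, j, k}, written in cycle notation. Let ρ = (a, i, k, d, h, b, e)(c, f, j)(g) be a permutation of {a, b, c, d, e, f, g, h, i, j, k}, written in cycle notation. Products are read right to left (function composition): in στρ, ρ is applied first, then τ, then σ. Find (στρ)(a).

b

(στρ)(a) = σ(τ(ρ(a))). ρ(a) = i, then τ(i) = i, then σ(i) = b, so the result is b.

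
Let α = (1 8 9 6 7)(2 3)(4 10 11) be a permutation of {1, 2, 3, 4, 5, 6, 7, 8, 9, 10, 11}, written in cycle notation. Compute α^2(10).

4

10 lies in the 3-cycle (4 10 11).
Advancing 2 steps from 10: 10 → 11 → 4.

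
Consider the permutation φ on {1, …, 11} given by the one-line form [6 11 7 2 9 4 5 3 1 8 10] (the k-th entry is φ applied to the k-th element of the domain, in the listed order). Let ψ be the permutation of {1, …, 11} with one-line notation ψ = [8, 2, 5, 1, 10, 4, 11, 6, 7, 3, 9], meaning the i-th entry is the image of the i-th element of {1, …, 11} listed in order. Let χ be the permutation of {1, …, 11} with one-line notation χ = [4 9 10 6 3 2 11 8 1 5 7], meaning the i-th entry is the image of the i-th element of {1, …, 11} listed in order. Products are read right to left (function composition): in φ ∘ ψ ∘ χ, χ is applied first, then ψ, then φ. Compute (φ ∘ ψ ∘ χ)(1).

Apply the permutations in order: χ(1) = 4, then ψ(4) = 1, then φ(1) = 6. So (φ ∘ ψ ∘ χ)(1) = 6.

6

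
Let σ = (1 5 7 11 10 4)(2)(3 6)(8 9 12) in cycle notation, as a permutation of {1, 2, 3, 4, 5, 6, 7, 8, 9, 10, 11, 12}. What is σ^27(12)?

12 lies in the 3-cycle (8 9 12).
On a 3-cycle, σ^3 is the identity, so σ^27 = σ^0 there (27 ≡ 0 mod 3).
So σ^27(12) = 12.

12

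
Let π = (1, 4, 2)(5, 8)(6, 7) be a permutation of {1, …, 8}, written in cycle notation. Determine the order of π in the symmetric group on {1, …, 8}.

6

The cycle type of π is (3, 2, 2, 1).
The order is lcm(3, 2, 2) = 6.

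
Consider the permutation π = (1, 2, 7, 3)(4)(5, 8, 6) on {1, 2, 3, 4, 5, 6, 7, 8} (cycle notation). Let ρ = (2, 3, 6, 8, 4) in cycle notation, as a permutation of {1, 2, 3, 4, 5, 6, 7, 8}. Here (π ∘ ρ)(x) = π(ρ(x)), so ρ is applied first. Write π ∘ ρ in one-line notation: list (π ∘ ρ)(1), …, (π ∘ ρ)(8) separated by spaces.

(π ∘ ρ)(x) = π(ρ(x)). Computing each image: π(ρ(1)) = π(1) = 2, π(ρ(2)) = π(3) = 1, π(ρ(3)) = π(6) = 5, π(ρ(4)) = π(2) = 7, π(ρ(5)) = π(5) = 8, π(ρ(6)) = π(8) = 6, π(ρ(7)) = π(7) = 3, π(ρ(8)) = π(4) = 4.
Hence π ∘ ρ = [2 1 5 7 8 6 3 4].

2 1 5 7 8 6 3 4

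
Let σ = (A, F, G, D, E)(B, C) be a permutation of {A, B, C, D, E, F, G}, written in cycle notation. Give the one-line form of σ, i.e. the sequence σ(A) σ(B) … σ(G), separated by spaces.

Image by image: A→F, B→C, C→B, D→E, E→A, F→G, G→D.
Listing these in domain order gives F C B E A G D.

F C B E A G D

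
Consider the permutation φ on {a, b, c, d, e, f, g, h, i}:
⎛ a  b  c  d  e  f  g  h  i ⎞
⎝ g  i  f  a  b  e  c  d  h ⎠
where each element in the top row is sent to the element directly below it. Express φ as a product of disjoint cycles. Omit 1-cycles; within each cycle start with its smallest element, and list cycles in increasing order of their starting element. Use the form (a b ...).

From a: a → g → c → f → e → b → i → h → d → a, closing the cycle (a g c f e b i h d).
Repeating from the next unused element and collecting all non-trivial cycles gives (a g c f e b i h d).

(a g c f e b i h d)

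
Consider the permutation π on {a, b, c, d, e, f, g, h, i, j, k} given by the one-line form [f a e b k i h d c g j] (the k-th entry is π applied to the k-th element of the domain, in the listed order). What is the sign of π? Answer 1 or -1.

1

In disjoint-cycle form the cycle lengths are 11.
A cycle is odd iff its length is even; π has 0 even-length cycles, so sgn(π) = (−1)^0 and π is even.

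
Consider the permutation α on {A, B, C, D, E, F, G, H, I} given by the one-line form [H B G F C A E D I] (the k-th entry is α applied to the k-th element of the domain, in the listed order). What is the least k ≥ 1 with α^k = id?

Decomposing into disjoint cycles gives cycle lengths 4, 3, 1, 1.
The order of α is the least common multiple of its cycle lengths: lcm(4, 3) = 12.

12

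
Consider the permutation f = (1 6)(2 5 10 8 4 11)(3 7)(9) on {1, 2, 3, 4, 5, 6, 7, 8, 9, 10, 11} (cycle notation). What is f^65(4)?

8

4 lies in the 6-cycle (2 5 10 8 4 11).
On a 6-cycle, f^6 is the identity, so f^65 = f^5 there (65 ≡ 5 mod 6).
Stepping 5 places around the cycle: 4 → 11 → 2 → 5 → 10 → 8.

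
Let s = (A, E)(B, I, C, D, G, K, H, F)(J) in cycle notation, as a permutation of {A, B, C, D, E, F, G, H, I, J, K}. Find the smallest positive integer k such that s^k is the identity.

8

The disjoint cycles have lengths 8, 2, 1.
The order of s is the least common multiple of its cycle lengths: lcm(8, 2) = 8.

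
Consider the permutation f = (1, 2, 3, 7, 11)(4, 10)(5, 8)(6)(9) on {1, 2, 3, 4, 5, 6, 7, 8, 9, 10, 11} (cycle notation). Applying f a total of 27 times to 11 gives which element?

2

11 lies in the 5-cycle (1, 2, 3, 7, 11).
On a 5-cycle, f^5 is the identity, so f^27 = f^2 there (27 ≡ 2 mod 5).
Stepping 2 places around the cycle: 11 → 1 → 2.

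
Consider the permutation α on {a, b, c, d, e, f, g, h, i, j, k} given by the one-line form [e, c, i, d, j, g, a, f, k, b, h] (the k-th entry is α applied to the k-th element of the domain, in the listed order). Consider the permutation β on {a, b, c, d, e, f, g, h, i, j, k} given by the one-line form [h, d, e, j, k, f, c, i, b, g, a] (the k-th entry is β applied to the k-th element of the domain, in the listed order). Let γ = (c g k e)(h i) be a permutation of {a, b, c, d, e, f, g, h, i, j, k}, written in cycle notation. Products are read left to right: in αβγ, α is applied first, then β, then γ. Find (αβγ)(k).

Apply the permutations in order: α(k) = h, then β(h) = i, then γ(i) = h. So (αβγ)(k) = h.

h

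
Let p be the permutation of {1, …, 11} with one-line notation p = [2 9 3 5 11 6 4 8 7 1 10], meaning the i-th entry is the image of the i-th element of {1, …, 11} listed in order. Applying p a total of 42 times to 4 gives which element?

Tracing 4 → 5 → … returns to 4 after 8 steps, so 4 lies in an 8-cycle (1, 2, 9, 7, 4, 5, 11, 10).
Powers repeat with period 8 on this cycle, and 42 mod 8 = 2, so p^42(4) = p^2(4).
Advancing 2 steps from 4: 4 → 5 → 11.

11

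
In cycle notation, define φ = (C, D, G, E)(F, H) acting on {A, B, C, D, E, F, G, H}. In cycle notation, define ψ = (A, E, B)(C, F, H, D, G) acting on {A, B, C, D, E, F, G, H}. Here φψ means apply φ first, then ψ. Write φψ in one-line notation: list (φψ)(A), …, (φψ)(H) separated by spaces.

E A G C F D B H

For each element, apply φ then ψ: A → A → E; B → B → A; C → D → G; D → G → C; E → C → F; F → H → D; G → E → B; H → F → H.
Collecting the images, φψ = [E A G C F D B H].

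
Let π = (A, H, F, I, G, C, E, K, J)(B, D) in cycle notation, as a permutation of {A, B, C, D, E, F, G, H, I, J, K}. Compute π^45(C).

C

C lies in the 9-cycle (A, H, F, I, G, C, E, K, J).
Since the cycle has length 9, π^45 acts on it the same as π^0 (45 mod 9 = 0).
So π^45(C) = C.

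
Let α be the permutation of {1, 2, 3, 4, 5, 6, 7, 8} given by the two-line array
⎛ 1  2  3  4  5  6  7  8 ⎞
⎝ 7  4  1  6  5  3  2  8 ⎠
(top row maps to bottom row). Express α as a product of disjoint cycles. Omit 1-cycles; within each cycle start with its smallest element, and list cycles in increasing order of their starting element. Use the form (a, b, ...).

Iterating α from 1 gives 1 → 7 → 2 → 4 → 6 → 3 → 1; that is the 6-cycle (1, 7, 2, 4, 6, 3).
Repeating from the next unused element and collecting all non-trivial cycles gives (1, 7, 2, 4, 6, 3).

(1, 7, 2, 4, 6, 3)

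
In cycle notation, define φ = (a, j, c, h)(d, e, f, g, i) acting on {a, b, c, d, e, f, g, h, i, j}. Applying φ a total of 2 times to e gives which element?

e lies in the 5-cycle (d, e, f, g, i).
Advancing 2 steps from e: e → f → g.

g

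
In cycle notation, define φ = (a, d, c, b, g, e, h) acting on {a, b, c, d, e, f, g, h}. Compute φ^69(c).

c lies in the 7-cycle (a, d, c, b, g, e, h).
Since the cycle has length 7, φ^69 acts on it the same as φ^6 (69 mod 7 = 6).
Advancing 6 steps from c: c → b → g → e → h → a → d.

d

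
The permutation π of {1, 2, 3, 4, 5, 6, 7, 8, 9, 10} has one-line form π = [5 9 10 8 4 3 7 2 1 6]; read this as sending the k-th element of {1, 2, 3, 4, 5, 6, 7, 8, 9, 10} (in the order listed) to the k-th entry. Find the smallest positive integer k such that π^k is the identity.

Decomposing into disjoint cycles gives cycle lengths 6, 3, 1.
The order of π is the least common multiple of its cycle lengths: lcm(6, 3) = 6.

6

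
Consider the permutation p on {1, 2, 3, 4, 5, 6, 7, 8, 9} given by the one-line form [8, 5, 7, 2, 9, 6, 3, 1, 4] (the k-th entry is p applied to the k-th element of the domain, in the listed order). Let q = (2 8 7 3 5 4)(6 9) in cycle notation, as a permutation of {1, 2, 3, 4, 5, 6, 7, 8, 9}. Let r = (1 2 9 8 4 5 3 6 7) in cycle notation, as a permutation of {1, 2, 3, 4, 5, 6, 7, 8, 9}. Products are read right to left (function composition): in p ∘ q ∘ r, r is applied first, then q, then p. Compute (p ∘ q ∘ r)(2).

6

(p ∘ q ∘ r)(2) = p(q(r(2))). r(2) = 9, then q(9) = 6, then p(6) = 6, so the result is 6.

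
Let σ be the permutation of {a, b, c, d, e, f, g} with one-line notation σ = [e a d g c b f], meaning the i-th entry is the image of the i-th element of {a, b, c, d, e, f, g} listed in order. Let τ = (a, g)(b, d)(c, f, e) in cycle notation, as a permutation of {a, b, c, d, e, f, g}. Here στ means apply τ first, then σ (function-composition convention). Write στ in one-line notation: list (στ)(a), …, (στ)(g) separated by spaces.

For each element, apply τ then σ: a → g → f; b → d → g; c → f → b; d → b → a; e → c → d; f → e → c; g → a → e.
Collecting the images, στ = [f g b a d c e].

f g b a d c e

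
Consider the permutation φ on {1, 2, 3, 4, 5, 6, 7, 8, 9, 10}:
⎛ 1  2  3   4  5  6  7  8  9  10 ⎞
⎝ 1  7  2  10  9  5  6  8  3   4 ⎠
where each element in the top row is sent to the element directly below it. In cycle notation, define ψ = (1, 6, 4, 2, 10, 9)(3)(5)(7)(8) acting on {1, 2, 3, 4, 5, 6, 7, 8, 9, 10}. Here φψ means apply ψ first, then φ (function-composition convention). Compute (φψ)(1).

5

ψ(1) = 6, then φ(6) = 5; composing gives (φψ)(1) = 5.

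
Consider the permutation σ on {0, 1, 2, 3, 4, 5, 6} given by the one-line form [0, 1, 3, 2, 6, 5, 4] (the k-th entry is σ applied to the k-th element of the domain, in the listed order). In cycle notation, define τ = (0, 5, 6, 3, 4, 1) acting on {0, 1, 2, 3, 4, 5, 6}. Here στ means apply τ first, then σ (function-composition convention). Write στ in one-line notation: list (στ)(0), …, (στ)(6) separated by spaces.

5 0 3 6 1 4 2

Chase each element through τ then σ: 0 → 5 → 5; 1 → 0 → 0; 2 → 2 → 3; 3 → 4 → 6; 4 → 1 → 1; 5 → 6 → 4; 6 → 3 → 2.
Collecting the images, στ = [5 0 3 6 1 4 2].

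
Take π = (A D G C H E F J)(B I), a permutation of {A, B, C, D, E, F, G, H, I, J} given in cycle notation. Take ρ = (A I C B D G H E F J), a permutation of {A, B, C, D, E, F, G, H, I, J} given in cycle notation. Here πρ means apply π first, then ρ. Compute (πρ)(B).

C

(πρ)(B) = ρ(π(B)). π(B) = I, then ρ(I) = C. So (πρ)(B) = C.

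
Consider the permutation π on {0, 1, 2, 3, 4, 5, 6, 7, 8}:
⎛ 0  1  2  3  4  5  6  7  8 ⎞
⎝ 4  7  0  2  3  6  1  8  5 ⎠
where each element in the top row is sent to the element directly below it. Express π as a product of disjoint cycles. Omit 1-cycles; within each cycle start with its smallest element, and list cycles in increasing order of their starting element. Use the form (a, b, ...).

(0, 4, 3, 2)(1, 7, 8, 5, 6)

Iterating π from 0 gives 0 → 4 → 3 → 2 → 0; that is the 4-cycle (0, 4, 3, 2).
Continuing from each remaining unvisited element yields (0, 4, 3, 2)(1, 7, 8, 5, 6).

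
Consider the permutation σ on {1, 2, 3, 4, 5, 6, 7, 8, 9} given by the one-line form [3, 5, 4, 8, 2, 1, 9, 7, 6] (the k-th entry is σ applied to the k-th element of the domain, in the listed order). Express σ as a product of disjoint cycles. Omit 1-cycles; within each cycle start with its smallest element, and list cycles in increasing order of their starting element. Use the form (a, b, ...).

Start at 1 and follow images: 1 → 3 → 4 → 8 → 7 → 9 → 6 → 1, giving the cycle (1, 3, 4, 8, 7, 9, 6).
Repeating from the next unused element and collecting all non-trivial cycles gives (1, 3, 4, 8, 7, 9, 6)(2, 5).

(1, 3, 4, 8, 7, 9, 6)(2, 5)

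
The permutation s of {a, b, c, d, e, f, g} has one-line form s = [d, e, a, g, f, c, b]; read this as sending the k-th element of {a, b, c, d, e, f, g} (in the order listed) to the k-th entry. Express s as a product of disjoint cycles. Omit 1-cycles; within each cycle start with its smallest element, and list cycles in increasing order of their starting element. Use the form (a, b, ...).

(a, d, g, b, e, f, c)

Iterating s from a gives a → d → g → b → e → f → c → a; that is the 7-cycle (a, d, g, b, e, f, c).
Repeating from the next unused element and collecting all non-trivial cycles gives (a, d, g, b, e, f, c).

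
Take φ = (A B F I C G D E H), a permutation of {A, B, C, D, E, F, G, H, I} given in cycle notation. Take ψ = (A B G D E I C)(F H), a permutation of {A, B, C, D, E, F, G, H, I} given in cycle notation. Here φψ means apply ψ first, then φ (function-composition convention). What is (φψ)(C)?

(φψ)(C) = φ(ψ(C)). ψ(C) = A, then φ(A) = B. So (φψ)(C) = B.

B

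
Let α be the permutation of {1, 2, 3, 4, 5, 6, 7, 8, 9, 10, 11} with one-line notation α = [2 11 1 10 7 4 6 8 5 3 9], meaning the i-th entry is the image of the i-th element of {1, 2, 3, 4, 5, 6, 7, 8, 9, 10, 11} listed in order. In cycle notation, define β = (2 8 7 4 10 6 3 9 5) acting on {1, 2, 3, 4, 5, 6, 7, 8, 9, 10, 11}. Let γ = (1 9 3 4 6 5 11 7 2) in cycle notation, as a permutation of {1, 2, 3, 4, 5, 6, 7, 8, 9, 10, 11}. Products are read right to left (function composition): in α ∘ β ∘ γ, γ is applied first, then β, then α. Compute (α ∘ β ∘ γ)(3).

Apply the permutations in order: γ(3) = 4, then β(4) = 10, then α(10) = 3. So (α ∘ β ∘ γ)(3) = 3.

3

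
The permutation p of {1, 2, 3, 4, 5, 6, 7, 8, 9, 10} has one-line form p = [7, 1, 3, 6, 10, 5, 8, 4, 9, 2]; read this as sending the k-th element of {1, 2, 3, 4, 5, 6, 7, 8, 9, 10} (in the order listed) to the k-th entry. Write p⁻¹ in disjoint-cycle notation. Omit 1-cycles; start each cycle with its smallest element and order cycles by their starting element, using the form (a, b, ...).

First write p in disjoint cycles: (1, 7, 8, 4, 6, 5, 10, 2).
Reversing each cycle (and rotating so the smallest element leads) gives p⁻¹ = (1, 2, 10, 5, 6, 4, 8, 7).

(1, 2, 10, 5, 6, 4, 8, 7)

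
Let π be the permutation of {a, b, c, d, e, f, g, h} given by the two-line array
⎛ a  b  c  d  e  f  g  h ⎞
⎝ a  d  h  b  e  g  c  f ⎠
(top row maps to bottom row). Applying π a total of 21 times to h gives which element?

Tracing h → f → … returns to h after 4 steps, so h lies in a 4-cycle (c h f g).
On a 4-cycle, π^4 is the identity, so π^21 = π^1 there (21 ≡ 1 mod 4).
Advancing 1 step from h: h → f.

f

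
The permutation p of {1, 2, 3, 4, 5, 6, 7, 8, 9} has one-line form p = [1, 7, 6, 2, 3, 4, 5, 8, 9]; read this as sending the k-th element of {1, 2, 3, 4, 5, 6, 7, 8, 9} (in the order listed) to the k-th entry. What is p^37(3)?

Tracing 3 → 6 → … returns to 3 after 6 steps, so 3 lies in a 6-cycle (2, 7, 5, 3, 6, 4).
Powers repeat with period 6 on this cycle, and 37 mod 6 = 1, so p^37(3) = p^1(3).
Stepping 1 place around the cycle: 3 → 6.

6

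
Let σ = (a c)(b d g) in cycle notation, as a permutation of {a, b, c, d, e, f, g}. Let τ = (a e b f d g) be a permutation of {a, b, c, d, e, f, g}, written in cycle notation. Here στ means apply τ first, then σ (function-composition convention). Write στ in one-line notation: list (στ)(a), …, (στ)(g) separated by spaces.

Chase each element through τ then σ: a → e → e; b → f → f; c → c → a; d → g → b; e → b → d; f → d → g; g → a → c.
Collecting the images, στ = [e f a b d g c].

e f a b d g c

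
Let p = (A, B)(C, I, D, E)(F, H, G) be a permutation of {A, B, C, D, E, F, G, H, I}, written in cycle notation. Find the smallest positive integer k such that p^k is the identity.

12

The cycle type of p is (4, 3, 2).
The order of p is the least common multiple of its cycle lengths: lcm(4, 3, 2) = 12.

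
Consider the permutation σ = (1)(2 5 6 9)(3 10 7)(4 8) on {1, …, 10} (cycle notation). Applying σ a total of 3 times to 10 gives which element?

10

10 lies in the 3-cycle (3 10 7).
Since the cycle has length 3, σ^3 acts on it the same as σ^0 (3 mod 3 = 0).
So σ^3(10) = 10.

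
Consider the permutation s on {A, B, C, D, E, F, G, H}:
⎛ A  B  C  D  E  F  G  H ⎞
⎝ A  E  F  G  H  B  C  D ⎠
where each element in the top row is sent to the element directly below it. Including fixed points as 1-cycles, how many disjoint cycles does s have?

The cycle decomposition is (A)(B, E, H, D, G, C, F), which has 2 cycles (counting 1-cycles).

2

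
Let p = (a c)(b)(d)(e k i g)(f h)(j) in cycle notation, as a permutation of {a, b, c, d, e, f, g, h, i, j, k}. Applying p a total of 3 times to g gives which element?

i

g lies in the 4-cycle (e k i g).
Advancing 3 steps from g: g → e → k → i.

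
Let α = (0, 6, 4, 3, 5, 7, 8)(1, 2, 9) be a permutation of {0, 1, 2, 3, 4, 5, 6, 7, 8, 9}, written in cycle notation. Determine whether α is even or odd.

even

The cycle lengths are 7, 3.
A cycle of length ℓ contributes ℓ−1 transpositions, so α is a product of 6 + 2 = 8 transpositions — even.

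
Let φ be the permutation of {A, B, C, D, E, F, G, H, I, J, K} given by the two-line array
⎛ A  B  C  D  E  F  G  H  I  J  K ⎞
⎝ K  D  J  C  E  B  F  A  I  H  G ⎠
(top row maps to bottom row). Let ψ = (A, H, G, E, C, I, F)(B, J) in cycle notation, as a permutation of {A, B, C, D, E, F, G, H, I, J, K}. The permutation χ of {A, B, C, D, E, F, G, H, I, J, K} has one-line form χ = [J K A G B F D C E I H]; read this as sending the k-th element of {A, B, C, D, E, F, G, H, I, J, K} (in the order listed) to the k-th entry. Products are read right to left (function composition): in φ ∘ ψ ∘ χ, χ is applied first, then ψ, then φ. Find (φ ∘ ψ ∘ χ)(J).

B

(φ ∘ ψ ∘ χ)(J) = φ(ψ(χ(J))). χ(J) = I, then ψ(I) = F, then φ(F) = B, so the result is B.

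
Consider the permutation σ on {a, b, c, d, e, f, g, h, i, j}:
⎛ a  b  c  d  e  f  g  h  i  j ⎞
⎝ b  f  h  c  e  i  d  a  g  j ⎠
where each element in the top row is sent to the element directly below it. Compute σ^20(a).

Tracing a → b → … returns to a after 8 steps, so a lies in an 8-cycle (a, b, f, i, g, d, c, h).
On an 8-cycle, σ^8 is the identity, so σ^20 = σ^4 there (20 ≡ 4 mod 8).
Advancing 4 steps from a: a → b → f → i → g.

g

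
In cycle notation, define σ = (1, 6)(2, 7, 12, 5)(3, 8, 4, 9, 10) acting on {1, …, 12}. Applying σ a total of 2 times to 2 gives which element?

2 lies in the 4-cycle (2, 7, 12, 5).
Stepping 2 places around the cycle: 2 → 7 → 12.

12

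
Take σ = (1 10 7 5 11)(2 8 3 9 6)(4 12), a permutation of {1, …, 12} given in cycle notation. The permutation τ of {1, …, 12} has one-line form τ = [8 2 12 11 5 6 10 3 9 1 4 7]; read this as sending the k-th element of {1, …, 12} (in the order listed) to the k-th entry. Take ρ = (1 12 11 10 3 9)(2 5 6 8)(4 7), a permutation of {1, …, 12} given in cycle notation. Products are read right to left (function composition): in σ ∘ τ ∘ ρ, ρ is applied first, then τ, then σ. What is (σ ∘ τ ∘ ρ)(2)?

11

(σ ∘ τ ∘ ρ)(2) = σ(τ(ρ(2))). ρ(2) = 5, then τ(5) = 5, then σ(5) = 11, so the result is 11.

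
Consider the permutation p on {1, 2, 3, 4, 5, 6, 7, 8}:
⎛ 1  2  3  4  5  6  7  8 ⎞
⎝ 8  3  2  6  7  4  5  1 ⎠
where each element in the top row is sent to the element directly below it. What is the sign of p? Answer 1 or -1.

In disjoint-cycle form the cycle lengths are 2, 2, 2, 2.
A cycle is odd iff its length is even; p has 4 even-length cycles, so sgn(p) = (−1)^4 and p is even.

1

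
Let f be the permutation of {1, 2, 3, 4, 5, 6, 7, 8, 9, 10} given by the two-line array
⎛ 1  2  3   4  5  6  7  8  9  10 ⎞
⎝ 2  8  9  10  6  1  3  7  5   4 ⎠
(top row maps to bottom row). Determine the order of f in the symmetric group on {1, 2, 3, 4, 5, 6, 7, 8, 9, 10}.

Decomposing into disjoint cycles gives cycle lengths 8, 2.
The order is lcm(8, 2) = 8.

8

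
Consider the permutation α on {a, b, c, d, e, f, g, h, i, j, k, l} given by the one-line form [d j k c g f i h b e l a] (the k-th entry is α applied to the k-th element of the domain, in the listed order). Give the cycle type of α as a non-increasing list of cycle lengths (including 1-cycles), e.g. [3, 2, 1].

[5, 5, 1, 1]

The disjoint cycles are (a d c k l)(b j e g i)(f)(h), with lengths 5, 5, 1, 1 in non-increasing order.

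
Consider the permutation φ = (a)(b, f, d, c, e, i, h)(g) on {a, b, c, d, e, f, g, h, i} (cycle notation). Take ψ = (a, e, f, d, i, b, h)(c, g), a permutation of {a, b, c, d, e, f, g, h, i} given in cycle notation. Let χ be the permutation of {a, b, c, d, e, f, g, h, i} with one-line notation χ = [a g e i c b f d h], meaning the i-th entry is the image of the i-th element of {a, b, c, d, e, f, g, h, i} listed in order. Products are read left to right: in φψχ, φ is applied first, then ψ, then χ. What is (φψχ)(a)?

(φψχ)(a) = χ(ψ(φ(a))). φ(a) = a, then ψ(a) = e, then χ(e) = c, so the result is c.

c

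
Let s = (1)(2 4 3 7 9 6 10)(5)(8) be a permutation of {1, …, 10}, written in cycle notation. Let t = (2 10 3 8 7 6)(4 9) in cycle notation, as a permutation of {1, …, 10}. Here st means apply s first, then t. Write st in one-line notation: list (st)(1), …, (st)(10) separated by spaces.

(st)(x) = t(s(x)). Computing each image: t(s(1)) = t(1) = 1, t(s(2)) = t(4) = 9, t(s(3)) = t(7) = 6, t(s(4)) = t(3) = 8, t(s(5)) = t(5) = 5, t(s(6)) = t(10) = 3, t(s(7)) = t(9) = 4, t(s(8)) = t(8) = 7, t(s(9)) = t(6) = 2, t(s(10)) = t(2) = 10.
Hence st = [1 9 6 8 5 3 4 7 2 10].

1 9 6 8 5 3 4 7 2 10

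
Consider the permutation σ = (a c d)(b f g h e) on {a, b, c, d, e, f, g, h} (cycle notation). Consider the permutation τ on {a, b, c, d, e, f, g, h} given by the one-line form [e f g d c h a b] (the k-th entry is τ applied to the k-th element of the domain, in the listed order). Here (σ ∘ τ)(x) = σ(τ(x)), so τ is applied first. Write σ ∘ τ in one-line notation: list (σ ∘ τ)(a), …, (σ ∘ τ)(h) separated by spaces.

b g h a d e c f

Chase each element through τ then σ: a → e → b; b → f → g; c → g → h; d → d → a; e → c → d; f → h → e; g → a → c; h → b → f.
So σ ∘ τ in one-line form is b g h a d e c f.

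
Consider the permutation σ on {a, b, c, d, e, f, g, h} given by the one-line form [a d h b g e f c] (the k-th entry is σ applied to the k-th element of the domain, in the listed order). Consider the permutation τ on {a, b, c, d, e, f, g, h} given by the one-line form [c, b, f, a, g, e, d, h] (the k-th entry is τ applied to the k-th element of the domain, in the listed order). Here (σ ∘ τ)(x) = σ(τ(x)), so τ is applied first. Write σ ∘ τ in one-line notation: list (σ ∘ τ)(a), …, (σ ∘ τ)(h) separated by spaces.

h d e a f g b c

(σ ∘ τ)(x) = σ(τ(x)). Computing each image: σ(τ(a)) = σ(c) = h, σ(τ(b)) = σ(b) = d, σ(τ(c)) = σ(f) = e, σ(τ(d)) = σ(a) = a, σ(τ(e)) = σ(g) = f, σ(τ(f)) = σ(e) = g, σ(τ(g)) = σ(d) = b, σ(τ(h)) = σ(h) = c.
Hence σ ∘ τ = [h d e a f g b c].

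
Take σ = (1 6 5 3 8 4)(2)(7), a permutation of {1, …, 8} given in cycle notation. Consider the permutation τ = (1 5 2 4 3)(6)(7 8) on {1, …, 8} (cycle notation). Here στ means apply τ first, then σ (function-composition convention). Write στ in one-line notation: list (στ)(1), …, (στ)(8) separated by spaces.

For each element, apply τ then σ: 1 → 5 → 3; 2 → 4 → 1; 3 → 1 → 6; 4 → 3 → 8; 5 → 2 → 2; 6 → 6 → 5; 7 → 8 → 4; 8 → 7 → 7.
Collecting the images, στ = [3 1 6 8 2 5 4 7].

3 1 6 8 2 5 4 7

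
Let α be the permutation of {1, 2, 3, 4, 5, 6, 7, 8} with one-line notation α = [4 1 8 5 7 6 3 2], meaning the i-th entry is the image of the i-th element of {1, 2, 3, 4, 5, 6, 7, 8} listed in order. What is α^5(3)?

Tracing 3 → 8 → … returns to 3 after 7 steps, so 3 lies in a 7-cycle (1 4 5 7 3 8 2).
Stepping 5 places around the cycle: 3 → 8 → 2 → 1 → 4 → 5.

5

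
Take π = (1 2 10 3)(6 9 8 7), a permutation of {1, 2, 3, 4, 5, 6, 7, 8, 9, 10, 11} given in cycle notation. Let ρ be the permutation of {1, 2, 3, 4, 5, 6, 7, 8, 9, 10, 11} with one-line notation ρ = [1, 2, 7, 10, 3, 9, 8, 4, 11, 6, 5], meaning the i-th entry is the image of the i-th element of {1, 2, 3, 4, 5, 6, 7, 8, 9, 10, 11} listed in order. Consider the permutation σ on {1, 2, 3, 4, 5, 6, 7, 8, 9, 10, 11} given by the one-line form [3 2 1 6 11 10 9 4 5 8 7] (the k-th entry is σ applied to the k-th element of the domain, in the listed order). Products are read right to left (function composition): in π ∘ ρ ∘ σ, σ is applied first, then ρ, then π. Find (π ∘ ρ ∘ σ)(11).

7

Chase 11: σ(11) = 7; ρ(7) = 8; π(8) = 7. Hence (π ∘ ρ ∘ σ)(11) = 7.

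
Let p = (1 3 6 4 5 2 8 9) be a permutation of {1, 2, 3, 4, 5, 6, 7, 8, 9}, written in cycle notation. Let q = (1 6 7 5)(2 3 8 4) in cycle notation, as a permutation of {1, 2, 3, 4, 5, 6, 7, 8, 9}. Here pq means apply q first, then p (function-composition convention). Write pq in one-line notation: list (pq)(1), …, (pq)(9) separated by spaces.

For each element, apply q then p: 1 → 6 → 4; 2 → 3 → 6; 3 → 8 → 9; 4 → 2 → 8; 5 → 1 → 3; 6 → 7 → 7; 7 → 5 → 2; 8 → 4 → 5; 9 → 9 → 1.
So pq in one-line form is 4 6 9 8 3 7 2 5 1.

4 6 9 8 3 7 2 5 1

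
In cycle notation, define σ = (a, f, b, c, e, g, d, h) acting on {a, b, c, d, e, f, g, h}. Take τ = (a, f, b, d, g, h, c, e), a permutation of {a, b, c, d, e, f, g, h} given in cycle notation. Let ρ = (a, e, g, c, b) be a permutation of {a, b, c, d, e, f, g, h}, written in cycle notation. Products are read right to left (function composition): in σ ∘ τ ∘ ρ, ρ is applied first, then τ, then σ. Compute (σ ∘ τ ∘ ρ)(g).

g

Apply the permutations in order: ρ(g) = c, then τ(c) = e, then σ(e) = g. So (σ ∘ τ ∘ ρ)(g) = g.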